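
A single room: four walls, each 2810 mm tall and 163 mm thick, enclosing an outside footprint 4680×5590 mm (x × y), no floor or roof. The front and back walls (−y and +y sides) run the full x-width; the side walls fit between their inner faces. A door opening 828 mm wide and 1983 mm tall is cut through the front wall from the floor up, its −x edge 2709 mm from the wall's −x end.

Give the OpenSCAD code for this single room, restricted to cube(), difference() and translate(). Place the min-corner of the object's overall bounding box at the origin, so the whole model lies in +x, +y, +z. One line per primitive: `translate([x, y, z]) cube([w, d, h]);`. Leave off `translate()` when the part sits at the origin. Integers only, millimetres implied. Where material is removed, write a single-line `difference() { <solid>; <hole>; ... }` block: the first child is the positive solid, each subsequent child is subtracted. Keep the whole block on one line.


difference() { cube([4680, 163, 2810]); translate([2709, 0, 0]) cube([828, 163, 1983]); }
translate([0, 5427, 0]) cube([4680, 163, 2810]);
translate([0, 163, 0]) cube([163, 5264, 2810]);
translate([4517, 163, 0]) cube([163, 5264, 2810]);


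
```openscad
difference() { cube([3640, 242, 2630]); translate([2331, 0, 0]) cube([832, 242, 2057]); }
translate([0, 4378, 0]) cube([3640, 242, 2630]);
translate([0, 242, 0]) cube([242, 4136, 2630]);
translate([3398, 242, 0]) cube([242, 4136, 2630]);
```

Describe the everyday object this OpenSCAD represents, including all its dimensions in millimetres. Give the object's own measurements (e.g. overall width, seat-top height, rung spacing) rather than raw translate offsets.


A single room: four walls, each 2630 mm tall and 242 mm thick, enclosing an outside footprint 3640×4620 mm (x × y), no floor or roof. The front and back walls (−y and +y sides) run the full x-width; the side walls fit between their inner faces. A door opening 832 mm wide and 2057 mm tall is cut through the front wall from the floor up, its −x edge 2331 mm from the wall's −x end.


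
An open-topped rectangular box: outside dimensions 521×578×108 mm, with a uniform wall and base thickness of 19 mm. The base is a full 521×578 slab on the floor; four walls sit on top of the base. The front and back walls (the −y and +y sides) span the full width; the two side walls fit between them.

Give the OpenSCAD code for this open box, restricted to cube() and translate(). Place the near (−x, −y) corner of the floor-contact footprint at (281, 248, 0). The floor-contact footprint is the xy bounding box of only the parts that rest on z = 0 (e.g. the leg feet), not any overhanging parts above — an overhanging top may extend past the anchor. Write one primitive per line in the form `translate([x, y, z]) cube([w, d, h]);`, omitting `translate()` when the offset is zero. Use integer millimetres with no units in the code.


translate([281, 248, 0]) cube([521, 578, 19]);
translate([281, 248, 19]) cube([521, 19, 89]);
translate([281, 807, 19]) cube([521, 19, 89]);
translate([281, 267, 19]) cube([19, 540, 89]);
translate([783, 267, 19]) cube([19, 540, 89]);


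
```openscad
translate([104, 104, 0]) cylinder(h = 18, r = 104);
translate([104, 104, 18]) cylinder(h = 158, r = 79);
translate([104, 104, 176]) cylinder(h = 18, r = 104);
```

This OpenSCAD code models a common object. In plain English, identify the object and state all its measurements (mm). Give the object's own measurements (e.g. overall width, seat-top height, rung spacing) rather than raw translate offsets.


A spool: two coaxial disc flanges of radius 104 mm and thickness 18 mm, joined by a core cylinder of radius 79 mm and height 158 mm. The lower flange rests on z = 0 and the three cylinders share a vertical axis.


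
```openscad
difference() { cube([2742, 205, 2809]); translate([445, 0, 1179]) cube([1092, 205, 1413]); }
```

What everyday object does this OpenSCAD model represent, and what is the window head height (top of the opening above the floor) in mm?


A wall with a window opening. The window head height is 2592 mm.

A wall with a rectangular opening subtracted — a window. Sill at z = 1179, opening 1413 mm tall, so the head is at 1179 + 1413 = 2592 mm.


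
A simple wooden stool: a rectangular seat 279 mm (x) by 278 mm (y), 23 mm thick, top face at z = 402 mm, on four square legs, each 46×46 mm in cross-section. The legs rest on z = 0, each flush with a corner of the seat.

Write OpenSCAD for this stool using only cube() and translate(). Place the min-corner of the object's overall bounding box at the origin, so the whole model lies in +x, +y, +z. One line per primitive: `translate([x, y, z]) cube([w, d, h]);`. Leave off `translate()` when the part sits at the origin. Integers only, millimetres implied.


translate([0, 0, 379]) cube([279, 278, 23]);
cube([46, 46, 379]);
translate([233, 0, 0]) cube([46, 46, 379]);
translate([0, 232, 0]) cube([46, 46, 379]);
translate([233, 232, 0]) cube([46, 46, 379]);


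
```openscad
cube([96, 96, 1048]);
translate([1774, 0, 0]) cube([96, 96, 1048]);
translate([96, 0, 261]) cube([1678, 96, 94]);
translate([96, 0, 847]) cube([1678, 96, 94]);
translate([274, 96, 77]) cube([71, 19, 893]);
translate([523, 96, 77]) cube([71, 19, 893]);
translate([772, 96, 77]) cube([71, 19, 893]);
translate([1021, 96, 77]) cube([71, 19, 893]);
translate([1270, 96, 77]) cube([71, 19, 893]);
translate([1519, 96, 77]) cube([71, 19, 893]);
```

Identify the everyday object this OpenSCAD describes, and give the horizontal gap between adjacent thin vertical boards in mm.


A fence section. The picket gap is 178 mm.

Two posts, two rails, 6 pickets — a fence section. Span 1678 mm holds 6 pickets of 71 mm with 7 equal gaps: ⌊(1678 − 6·71) / 7⌋ = 178 mm.


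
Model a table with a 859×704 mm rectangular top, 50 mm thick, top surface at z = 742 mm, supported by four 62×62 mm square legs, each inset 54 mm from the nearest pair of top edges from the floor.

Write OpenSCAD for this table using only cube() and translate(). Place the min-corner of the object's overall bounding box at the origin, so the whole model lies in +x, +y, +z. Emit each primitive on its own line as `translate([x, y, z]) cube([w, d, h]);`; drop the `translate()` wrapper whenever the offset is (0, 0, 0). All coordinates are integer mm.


// leg_h = 742 - 50 = 692
translate([0, 0, 692]) cube([859, 704, 50]);
translate([54, 54, 0]) cube([62, 62, 692]);
translate([743, 54, 0]) cube([62, 62, 692]);
translate([54, 588, 0]) cube([62, 62, 692]);
translate([743, 588, 0]) cube([62, 62, 692]);


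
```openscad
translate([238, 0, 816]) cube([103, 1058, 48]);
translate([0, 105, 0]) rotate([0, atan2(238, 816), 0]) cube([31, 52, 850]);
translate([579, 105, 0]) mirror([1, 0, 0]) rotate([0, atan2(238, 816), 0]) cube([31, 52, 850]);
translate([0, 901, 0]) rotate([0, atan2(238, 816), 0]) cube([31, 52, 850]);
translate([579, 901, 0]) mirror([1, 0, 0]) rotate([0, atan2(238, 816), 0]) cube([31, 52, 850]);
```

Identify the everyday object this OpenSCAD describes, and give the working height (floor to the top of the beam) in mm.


A sawhorse. The overall height is 864 mm.

A beam across two mirrored pairs of raked legs — a sawhorse. The beam's underside is at z = 816 (matching the legs' vertical rise in atan2(238, 816)) and the beam is 48 mm tall, so its top is at 816 + 48 = 864 mm. The raked legs top out at the beam's underside, so that is the highest point.


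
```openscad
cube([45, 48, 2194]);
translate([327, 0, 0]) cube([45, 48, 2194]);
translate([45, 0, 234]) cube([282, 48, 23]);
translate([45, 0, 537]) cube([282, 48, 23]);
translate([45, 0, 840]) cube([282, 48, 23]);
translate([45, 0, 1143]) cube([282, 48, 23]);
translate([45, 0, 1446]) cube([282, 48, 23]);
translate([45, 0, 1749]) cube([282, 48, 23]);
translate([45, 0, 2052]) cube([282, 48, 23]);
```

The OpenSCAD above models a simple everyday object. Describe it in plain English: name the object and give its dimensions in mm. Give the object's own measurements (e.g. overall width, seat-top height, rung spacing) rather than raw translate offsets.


A straight ladder. Two 45×48 mm vertical rails, 2194 mm tall, stand 372 mm apart (outside-to-outside) with their front faces coplanar on the −y side. 7 rungs, each 48 mm deep and 23 mm tall, span between the inner faces of the rails, front faces flush with the rails. The lowest rung's underside is at z = 234 mm and rungs are spaced 303 mm apart (underside to underside).


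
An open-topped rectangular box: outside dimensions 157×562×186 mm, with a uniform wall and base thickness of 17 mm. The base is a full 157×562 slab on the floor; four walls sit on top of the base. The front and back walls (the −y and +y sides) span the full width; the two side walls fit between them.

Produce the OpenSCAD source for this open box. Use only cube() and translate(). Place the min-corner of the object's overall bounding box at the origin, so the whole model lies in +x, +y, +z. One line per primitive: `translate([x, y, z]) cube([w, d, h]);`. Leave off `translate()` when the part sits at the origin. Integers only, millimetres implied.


cube([157, 562, 17]);
translate([0, 0, 17]) cube([157, 17, 169]);
translate([0, 545, 17]) cube([157, 17, 169]);
translate([0, 17, 17]) cube([17, 528, 169]);
translate([140, 17, 17]) cube([17, 528, 169]);


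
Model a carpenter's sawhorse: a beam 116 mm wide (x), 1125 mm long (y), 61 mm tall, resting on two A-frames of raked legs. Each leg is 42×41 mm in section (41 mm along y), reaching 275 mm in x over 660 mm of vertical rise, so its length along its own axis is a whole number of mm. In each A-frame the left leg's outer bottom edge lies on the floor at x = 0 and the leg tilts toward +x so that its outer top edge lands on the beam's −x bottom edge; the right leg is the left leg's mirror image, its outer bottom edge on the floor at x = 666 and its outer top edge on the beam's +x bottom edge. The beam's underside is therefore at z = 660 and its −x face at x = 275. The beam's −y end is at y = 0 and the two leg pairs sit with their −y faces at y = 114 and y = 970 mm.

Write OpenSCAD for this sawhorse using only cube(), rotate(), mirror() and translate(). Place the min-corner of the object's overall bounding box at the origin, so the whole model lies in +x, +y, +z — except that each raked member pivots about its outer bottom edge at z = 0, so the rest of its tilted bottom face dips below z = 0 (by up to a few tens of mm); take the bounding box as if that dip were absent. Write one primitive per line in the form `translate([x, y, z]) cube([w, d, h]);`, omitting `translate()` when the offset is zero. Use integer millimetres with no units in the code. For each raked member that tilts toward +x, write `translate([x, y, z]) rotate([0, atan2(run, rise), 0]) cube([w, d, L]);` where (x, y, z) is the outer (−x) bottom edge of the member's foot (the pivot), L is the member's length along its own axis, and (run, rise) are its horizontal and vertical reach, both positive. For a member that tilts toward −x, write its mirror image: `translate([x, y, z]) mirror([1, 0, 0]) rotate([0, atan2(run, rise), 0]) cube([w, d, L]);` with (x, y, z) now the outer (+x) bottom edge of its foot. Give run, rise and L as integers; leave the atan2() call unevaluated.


translate([275, 0, 660]) cube([116, 1125, 61]);
translate([0, 114, 0]) rotate([0, atan2(275, 660), 0]) cube([42, 41, 715]);
translate([666, 114, 0]) mirror([1, 0, 0]) rotate([0, atan2(275, 660), 0]) cube([42, 41, 715]);
translate([0, 970, 0]) rotate([0, atan2(275, 660), 0]) cube([42, 41, 715]);
translate([666, 970, 0]) mirror([1, 0, 0]) rotate([0, atan2(275, 660), 0]) cube([42, 41, 715]);


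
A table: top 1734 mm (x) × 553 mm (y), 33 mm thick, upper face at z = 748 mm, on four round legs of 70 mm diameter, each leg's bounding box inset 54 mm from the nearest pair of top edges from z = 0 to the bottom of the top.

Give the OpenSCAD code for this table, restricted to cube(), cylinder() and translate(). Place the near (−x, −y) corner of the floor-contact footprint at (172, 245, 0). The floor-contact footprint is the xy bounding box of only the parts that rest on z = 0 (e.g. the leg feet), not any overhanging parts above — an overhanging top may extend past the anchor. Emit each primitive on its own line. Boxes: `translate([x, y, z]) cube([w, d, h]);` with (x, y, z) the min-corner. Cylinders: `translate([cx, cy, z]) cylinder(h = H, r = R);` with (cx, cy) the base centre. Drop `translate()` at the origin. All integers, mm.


translate([118, 191, 715]) cube([1734, 553, 33]);
translate([207, 280, 0]) cylinder(h = 715, r = 35);
translate([1763, 280, 0]) cylinder(h = 715, r = 35);
translate([207, 655, 0]) cylinder(h = 715, r = 35);
translate([1763, 655, 0]) cylinder(h = 715, r = 35);


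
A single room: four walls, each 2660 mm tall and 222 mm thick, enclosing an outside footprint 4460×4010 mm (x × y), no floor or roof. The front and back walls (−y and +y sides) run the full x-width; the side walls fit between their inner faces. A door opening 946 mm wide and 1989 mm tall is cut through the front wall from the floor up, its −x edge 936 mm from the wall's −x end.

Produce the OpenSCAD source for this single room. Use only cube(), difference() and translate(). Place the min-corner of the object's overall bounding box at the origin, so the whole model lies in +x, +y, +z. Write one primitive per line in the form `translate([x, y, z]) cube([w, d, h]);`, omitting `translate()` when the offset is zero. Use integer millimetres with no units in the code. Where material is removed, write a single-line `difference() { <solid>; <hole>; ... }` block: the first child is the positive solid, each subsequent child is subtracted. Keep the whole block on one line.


difference() { cube([4460, 222, 2660]); translate([936, 0, 0]) cube([946, 222, 1989]); }
translate([0, 3788, 0]) cube([4460, 222, 2660]);
translate([0, 222, 0]) cube([222, 3566, 2660]);
translate([4238, 222, 0]) cube([222, 3566, 2660]);


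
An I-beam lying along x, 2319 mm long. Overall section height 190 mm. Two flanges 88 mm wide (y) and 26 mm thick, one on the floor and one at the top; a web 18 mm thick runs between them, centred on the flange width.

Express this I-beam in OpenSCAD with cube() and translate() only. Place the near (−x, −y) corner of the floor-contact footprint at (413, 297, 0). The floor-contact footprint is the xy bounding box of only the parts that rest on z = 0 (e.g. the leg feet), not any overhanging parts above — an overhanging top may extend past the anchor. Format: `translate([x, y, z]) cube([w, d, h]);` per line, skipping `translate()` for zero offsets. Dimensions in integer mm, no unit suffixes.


translate([413, 297, 0]) cube([2319, 88, 26]);
translate([413, 332, 26]) cube([2319, 18, 138]);
translate([413, 297, 164]) cube([2319, 88, 26]);


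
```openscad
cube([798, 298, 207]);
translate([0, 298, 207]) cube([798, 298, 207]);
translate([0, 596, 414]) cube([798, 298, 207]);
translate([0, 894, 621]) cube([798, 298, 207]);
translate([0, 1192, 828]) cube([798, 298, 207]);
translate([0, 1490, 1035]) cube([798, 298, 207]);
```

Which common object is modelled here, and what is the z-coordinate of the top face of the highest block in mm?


A staircase. The total rise is 1242 mm.

6 identical blocks, each offset up and back from the previous — a staircase. Each step is 207 mm tall and there are 6 of them, so the total rise is 6 × 207 = 1242 mm.


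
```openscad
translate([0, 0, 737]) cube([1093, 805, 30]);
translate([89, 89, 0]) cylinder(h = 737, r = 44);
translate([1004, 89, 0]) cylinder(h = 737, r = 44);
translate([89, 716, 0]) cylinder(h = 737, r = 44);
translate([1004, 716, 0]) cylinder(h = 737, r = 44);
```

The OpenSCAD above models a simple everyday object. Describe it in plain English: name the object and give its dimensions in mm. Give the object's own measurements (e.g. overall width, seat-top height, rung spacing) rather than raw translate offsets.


A rectangular dining table. The top is 1093×805×30 mm with its upper surface at z = 767 mm. It stands on four round legs of 88 mm diameter, each leg's bounding box inset 45 mm from the nearest pair of top edges, running from the floor to the underside of the top.


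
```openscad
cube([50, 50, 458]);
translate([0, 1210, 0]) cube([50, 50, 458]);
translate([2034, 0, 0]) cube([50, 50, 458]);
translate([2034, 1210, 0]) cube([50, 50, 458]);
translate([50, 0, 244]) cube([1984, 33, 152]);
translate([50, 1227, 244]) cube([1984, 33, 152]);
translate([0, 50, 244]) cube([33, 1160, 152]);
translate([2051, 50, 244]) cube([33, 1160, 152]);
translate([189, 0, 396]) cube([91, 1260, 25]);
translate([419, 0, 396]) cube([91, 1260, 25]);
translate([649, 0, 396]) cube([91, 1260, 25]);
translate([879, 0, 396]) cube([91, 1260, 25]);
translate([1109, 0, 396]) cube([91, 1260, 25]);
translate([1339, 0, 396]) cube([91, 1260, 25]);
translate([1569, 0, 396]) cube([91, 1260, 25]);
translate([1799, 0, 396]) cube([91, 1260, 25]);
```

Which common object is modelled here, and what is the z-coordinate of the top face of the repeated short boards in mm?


A bed frame. The slat-top height is 421 mm.

Four posts, four rails, and a row of slats — a bed frame. Slats sit on the rails at z = 244 + 152 = 396; with slat thickness 25, the top is 421 mm.


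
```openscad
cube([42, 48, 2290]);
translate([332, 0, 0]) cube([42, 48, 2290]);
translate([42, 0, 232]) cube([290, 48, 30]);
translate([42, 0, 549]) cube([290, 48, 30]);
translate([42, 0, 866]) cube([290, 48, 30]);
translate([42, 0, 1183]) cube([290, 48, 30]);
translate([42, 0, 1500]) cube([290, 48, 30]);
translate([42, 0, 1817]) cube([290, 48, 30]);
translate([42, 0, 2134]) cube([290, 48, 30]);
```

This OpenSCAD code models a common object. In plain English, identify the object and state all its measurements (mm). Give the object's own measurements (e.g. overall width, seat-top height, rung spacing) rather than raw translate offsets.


A straight ladder. Two 42×48 mm vertical rails, 2290 mm tall, stand 374 mm apart (outside-to-outside) with their front faces coplanar on the −y side. 7 rungs, each 48 mm deep and 30 mm tall, span between the inner faces of the rails, front faces flush with the rails. The lowest rung's underside is at z = 232 mm and rungs are spaced 317 mm apart (underside to underside).


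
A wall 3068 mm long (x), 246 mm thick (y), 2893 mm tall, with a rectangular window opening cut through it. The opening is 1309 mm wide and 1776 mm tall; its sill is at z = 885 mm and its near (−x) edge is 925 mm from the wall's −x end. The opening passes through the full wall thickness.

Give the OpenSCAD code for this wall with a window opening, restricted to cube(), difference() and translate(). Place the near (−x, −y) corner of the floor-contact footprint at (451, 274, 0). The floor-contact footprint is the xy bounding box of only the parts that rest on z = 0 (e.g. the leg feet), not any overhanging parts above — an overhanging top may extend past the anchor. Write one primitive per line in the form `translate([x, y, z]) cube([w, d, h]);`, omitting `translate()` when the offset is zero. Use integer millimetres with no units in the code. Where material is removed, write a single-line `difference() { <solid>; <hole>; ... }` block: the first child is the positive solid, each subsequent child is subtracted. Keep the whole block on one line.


difference() { translate([451, 274, 0]) cube([3068, 246, 2893]); translate([1376, 274, 885]) cube([1309, 246, 1776]); }


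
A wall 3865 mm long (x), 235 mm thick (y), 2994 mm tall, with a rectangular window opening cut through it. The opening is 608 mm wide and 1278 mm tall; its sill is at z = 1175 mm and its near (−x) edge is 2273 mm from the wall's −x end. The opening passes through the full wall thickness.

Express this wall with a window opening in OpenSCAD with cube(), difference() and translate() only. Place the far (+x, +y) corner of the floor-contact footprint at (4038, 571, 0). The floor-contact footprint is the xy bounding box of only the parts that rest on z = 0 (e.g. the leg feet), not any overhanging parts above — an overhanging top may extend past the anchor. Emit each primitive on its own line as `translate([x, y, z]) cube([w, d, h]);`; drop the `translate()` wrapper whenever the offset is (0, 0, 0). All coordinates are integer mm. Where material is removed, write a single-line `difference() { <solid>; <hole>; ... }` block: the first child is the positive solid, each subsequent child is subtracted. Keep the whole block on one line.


difference() { translate([173, 336, 0]) cube([3865, 235, 2994]); translate([2446, 336, 1175]) cube([608, 235, 1278]); }


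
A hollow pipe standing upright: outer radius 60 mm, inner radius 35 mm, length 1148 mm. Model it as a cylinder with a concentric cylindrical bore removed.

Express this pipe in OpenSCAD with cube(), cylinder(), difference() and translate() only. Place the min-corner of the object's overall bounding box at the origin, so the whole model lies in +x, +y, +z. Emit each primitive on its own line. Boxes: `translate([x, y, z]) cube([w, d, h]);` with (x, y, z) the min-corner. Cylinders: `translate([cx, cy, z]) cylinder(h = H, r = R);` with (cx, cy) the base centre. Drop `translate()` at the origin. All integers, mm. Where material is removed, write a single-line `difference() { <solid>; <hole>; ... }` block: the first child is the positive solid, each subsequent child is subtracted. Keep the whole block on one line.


difference() { translate([60, 60, 0]) cylinder(h = 1148, r = 60); translate([60, 60, 0]) cylinder(h = 1148, r = 35); }


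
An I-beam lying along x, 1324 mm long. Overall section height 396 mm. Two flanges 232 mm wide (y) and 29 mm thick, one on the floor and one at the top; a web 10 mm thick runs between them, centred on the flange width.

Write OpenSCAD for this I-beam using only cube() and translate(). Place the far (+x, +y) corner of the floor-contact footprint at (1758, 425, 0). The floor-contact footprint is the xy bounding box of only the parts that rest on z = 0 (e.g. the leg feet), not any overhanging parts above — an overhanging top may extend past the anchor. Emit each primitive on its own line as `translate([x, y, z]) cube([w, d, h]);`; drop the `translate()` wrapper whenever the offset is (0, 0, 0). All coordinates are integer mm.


translate([434, 193, 0]) cube([1324, 232, 29]);
translate([434, 304, 29]) cube([1324, 10, 338]);
translate([434, 193, 367]) cube([1324, 232, 29]);


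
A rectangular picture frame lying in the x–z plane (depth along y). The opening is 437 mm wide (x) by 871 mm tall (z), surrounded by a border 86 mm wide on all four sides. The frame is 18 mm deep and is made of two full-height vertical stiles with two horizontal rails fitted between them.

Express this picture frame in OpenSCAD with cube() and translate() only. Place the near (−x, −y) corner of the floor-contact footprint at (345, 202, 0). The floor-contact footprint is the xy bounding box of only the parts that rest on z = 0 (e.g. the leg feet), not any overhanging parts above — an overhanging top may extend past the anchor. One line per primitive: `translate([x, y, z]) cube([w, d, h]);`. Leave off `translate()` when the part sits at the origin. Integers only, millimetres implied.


translate([345, 202, 0]) cube([86, 18, 1043]);
translate([868, 202, 0]) cube([86, 18, 1043]);
translate([431, 202, 0]) cube([437, 18, 86]);
translate([431, 202, 957]) cube([437, 18, 86]);


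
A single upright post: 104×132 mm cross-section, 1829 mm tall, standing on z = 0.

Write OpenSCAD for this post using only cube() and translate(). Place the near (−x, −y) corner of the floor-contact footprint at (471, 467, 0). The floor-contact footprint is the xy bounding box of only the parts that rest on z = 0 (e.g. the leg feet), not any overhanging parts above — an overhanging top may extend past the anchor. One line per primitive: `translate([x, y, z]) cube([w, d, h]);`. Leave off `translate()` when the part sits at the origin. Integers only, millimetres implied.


translate([471, 467, 0]) cube([104, 132, 1829]);


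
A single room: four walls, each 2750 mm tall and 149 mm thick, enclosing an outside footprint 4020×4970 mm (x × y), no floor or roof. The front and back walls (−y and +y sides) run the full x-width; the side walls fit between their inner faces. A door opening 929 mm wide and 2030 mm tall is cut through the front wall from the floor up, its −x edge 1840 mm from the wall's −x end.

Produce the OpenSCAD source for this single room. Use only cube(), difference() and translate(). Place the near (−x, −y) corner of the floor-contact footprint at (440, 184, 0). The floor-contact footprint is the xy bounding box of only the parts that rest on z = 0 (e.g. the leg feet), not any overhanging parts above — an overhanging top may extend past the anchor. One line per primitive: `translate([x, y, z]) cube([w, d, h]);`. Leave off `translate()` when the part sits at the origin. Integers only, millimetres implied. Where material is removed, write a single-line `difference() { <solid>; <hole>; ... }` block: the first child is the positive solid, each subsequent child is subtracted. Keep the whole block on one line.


difference() { translate([440, 184, 0]) cube([4020, 149, 2750]); translate([2280, 184, 0]) cube([929, 149, 2030]); }
translate([440, 5005, 0]) cube([4020, 149, 2750]);
translate([440, 333, 0]) cube([149, 4672, 2750]);
translate([4311, 333, 0]) cube([149, 4672, 2750]);


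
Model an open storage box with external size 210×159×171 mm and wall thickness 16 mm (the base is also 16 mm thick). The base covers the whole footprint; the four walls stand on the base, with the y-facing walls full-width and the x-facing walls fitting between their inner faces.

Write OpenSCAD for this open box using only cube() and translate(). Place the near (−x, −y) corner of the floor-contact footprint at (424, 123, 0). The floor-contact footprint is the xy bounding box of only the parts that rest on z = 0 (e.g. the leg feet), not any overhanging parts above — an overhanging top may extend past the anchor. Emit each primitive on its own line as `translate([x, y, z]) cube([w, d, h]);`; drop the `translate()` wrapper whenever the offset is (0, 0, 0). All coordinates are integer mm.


translate([424, 123, 0]) cube([210, 159, 16]);
translate([424, 123, 16]) cube([210, 16, 155]);
translate([424, 266, 16]) cube([210, 16, 155]);
translate([424, 139, 16]) cube([16, 127, 155]);
translate([618, 139, 16]) cube([16, 127, 155]);


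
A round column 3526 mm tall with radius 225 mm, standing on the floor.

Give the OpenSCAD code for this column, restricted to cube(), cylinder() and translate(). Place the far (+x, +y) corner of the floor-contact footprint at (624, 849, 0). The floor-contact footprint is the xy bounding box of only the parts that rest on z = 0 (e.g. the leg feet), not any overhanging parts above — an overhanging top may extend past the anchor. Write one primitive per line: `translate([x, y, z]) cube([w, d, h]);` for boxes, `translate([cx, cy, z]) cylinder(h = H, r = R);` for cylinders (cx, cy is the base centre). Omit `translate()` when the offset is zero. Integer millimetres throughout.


translate([399, 624, 0]) cylinder(h = 3526, r = 225);


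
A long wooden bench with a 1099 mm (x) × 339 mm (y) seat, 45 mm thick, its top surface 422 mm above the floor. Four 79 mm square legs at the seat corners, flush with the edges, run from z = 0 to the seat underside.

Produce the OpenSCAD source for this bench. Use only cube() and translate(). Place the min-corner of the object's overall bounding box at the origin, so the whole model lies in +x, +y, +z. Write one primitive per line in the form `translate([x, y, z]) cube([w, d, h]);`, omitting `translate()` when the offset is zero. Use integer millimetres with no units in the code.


translate([0, 0, 377]) cube([1099, 339, 45]);
cube([79, 79, 377]);
translate([0, 260, 0]) cube([79, 79, 377]);
translate([1020, 0, 0]) cube([79, 79, 377]);
translate([1020, 260, 0]) cube([79, 79, 377]);


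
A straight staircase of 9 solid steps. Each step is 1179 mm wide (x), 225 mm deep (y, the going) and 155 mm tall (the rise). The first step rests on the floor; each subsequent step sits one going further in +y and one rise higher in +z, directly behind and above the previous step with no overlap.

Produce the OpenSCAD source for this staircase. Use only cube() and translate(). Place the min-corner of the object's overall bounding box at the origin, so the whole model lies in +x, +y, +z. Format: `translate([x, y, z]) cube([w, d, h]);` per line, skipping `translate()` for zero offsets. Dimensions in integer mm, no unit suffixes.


cube([1179, 225, 155]);
translate([0, 225, 155]) cube([1179, 225, 155]);
translate([0, 450, 310]) cube([1179, 225, 155]);
translate([0, 675, 465]) cube([1179, 225, 155]);
translate([0, 900, 620]) cube([1179, 225, 155]);
translate([0, 1125, 775]) cube([1179, 225, 155]);
translate([0, 1350, 930]) cube([1179, 225, 155]);
translate([0, 1575, 1085]) cube([1179, 225, 155]);
translate([0, 1800, 1240]) cube([1179, 225, 155]);


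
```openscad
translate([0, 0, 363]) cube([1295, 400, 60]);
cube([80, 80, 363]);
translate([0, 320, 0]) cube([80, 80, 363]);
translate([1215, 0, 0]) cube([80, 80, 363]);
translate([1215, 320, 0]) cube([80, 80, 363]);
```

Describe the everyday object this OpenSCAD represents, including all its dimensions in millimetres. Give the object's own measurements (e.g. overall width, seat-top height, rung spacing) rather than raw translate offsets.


A long wooden bench with a 1295 mm (x) × 400 mm (y) seat, 60 mm thick, its top surface 423 mm above the floor. Four 80 mm square legs at the seat corners, flush with the edges, run from z = 0 to the seat underside.


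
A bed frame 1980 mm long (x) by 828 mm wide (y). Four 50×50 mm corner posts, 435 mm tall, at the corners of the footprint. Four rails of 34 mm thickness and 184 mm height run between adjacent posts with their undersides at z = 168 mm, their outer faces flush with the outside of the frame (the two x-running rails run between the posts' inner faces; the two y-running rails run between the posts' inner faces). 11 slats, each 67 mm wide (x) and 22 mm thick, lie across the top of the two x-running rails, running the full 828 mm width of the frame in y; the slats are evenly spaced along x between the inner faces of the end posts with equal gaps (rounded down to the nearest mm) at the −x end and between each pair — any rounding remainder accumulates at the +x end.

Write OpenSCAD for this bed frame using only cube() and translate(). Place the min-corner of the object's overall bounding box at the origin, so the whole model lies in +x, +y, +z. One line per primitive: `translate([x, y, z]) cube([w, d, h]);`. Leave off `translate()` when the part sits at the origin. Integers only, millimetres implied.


// slat z = rail_z + rail_h = 168 + 184 = 352
// slat gap = ⌊(1880 − 11·67) / 12⌋ = 95
cube([50, 50, 435]);
translate([0, 778, 0]) cube([50, 50, 435]);
translate([1930, 0, 0]) cube([50, 50, 435]);
translate([1930, 778, 0]) cube([50, 50, 435]);
translate([50, 0, 168]) cube([1880, 34, 184]);
translate([50, 794, 168]) cube([1880, 34, 184]);
translate([0, 50, 168]) cube([34, 728, 184]);
translate([1946, 50, 168]) cube([34, 728, 184]);
translate([145, 0, 352]) cube([67, 828, 22]);
translate([307, 0, 352]) cube([67, 828, 22]);
translate([469, 0, 352]) cube([67, 828, 22]);
translate([631, 0, 352]) cube([67, 828, 22]);
translate([793, 0, 352]) cube([67, 828, 22]);
translate([955, 0, 352]) cube([67, 828, 22]);
translate([1117, 0, 352]) cube([67, 828, 22]);
translate([1279, 0, 352]) cube([67, 828, 22]);
translate([1441, 0, 352]) cube([67, 828, 22]);
translate([1603, 0, 352]) cube([67, 828, 22]);
translate([1765, 0, 352]) cube([67, 828, 22]);


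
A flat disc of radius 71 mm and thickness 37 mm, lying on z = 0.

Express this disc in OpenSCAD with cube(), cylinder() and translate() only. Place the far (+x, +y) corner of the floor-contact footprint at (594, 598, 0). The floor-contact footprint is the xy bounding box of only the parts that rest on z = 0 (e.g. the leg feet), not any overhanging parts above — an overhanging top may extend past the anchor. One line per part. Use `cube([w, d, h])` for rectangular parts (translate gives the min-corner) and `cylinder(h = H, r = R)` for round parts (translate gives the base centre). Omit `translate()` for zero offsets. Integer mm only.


translate([523, 527, 0]) cylinder(h = 37, r = 71);


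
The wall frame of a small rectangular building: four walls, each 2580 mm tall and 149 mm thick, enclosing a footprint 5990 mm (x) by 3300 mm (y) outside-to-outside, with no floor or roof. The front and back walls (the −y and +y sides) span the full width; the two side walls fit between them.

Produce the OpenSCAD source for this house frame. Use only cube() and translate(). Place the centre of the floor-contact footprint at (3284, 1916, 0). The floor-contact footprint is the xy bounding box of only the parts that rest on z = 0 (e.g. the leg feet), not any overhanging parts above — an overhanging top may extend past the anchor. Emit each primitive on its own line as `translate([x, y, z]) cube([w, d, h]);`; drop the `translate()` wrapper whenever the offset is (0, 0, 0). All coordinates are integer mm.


translate([289, 266, 0]) cube([5990, 149, 2580]);
translate([289, 3417, 0]) cube([5990, 149, 2580]);
translate([289, 415, 0]) cube([149, 3002, 2580]);
translate([6130, 415, 0]) cube([149, 3002, 2580]);


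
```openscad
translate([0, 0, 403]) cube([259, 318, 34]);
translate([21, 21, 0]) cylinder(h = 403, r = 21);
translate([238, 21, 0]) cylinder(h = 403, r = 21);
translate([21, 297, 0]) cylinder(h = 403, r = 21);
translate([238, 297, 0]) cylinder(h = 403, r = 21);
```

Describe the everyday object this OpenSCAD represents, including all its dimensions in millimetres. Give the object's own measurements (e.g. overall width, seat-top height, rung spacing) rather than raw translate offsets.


A simple wooden stool: a rectangular seat 259 mm (x) by 318 mm (y), 34 mm thick, top face at z = 437 mm, on four round legs, each 42 mm in diameter. The legs rest on z = 0, each leg's axis is inset half a diameter from the nearest pair of seat edges (so the leg's bounding box is flush with the corner).


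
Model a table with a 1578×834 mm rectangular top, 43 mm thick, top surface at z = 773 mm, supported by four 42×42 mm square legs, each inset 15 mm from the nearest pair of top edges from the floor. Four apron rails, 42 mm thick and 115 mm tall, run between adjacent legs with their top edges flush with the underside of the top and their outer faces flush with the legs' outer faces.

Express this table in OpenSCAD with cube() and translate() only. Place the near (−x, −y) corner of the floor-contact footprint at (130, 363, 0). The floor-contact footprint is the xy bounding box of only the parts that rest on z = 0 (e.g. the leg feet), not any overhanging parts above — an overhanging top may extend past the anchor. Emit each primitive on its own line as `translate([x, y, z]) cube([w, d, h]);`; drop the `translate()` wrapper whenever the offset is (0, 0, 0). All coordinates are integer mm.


translate([115, 348, 730]) cube([1578, 834, 43]);
translate([130, 363, 0]) cube([42, 42, 730]);
translate([1636, 363, 0]) cube([42, 42, 730]);
translate([130, 1125, 0]) cube([42, 42, 730]);
translate([1636, 1125, 0]) cube([42, 42, 730]);
translate([172, 363, 615]) cube([1464, 42, 115]);
translate([172, 1125, 615]) cube([1464, 42, 115]);
translate([130, 405, 615]) cube([42, 720, 115]);
translate([1636, 405, 615]) cube([42, 720, 115]);


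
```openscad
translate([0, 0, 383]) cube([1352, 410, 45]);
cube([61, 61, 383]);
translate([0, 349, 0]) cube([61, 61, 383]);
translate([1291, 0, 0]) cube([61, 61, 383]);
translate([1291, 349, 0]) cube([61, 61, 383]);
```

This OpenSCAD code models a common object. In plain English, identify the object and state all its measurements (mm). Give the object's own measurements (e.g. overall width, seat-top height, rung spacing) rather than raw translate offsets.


A long wooden bench with a 1352 mm (x) × 410 mm (y) seat, 45 mm thick, its top surface 428 mm above the floor. Four 61 mm square legs at the seat corners, flush with the edges, run from z = 0 to the seat underside.


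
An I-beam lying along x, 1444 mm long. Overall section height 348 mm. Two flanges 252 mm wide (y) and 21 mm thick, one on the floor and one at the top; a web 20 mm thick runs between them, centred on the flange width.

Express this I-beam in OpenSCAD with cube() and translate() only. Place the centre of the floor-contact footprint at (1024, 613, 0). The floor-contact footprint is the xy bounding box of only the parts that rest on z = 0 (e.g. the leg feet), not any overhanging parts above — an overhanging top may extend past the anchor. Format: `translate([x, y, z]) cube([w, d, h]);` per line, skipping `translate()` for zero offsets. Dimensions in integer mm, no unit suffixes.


translate([302, 487, 0]) cube([1444, 252, 21]);
translate([302, 603, 21]) cube([1444, 20, 306]);
translate([302, 487, 327]) cube([1444, 252, 21]);


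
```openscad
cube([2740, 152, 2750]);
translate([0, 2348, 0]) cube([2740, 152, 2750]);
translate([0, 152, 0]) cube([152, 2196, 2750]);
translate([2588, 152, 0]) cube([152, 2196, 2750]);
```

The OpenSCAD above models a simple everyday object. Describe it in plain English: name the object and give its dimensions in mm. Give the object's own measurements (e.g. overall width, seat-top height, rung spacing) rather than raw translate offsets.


The wall frame of a small rectangular building: four walls, each 2750 mm tall and 152 mm thick, enclosing a footprint 2740 mm (x) by 2500 mm (y) outside-to-outside, with no floor or roof. The front and back walls (the −y and +y sides) span the full width; the two side walls fit between them.


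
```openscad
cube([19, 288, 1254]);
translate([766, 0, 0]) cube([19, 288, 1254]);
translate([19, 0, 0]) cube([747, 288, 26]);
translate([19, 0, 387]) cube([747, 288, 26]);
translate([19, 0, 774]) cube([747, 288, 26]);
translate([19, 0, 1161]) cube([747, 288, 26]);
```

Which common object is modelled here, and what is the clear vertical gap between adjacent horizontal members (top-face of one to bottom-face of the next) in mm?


A bookshelf. The clear shelf gap is 361 mm.

Two tall side panels with 4 horizontal boards between them — a bookshelf. The first two shelf undersides are at z = 0 and z = 387; with shelf thickness 26, the clear gap is 387 − 0 − 26 = 361 mm.


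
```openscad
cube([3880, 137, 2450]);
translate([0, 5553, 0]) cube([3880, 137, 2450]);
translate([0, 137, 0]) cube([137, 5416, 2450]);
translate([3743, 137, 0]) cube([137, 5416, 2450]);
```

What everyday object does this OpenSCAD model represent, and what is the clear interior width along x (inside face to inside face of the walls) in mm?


A house (or room) frame. The interior width is 3606 mm.

Four 2450 mm walls enclosing a rectangle with no floor or roof — a room or house frame. Outside width is 3880 mm and wall thickness is 137 mm, so the interior width is 3880 − 2 × 137 = 3606 mm.


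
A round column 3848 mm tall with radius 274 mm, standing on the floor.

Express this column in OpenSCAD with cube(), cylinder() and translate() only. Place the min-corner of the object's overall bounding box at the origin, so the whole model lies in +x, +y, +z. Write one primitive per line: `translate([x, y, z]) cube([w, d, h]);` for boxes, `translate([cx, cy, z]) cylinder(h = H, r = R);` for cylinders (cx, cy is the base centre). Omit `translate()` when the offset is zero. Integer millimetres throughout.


translate([274, 274, 0]) cylinder(h = 3848, r = 274);


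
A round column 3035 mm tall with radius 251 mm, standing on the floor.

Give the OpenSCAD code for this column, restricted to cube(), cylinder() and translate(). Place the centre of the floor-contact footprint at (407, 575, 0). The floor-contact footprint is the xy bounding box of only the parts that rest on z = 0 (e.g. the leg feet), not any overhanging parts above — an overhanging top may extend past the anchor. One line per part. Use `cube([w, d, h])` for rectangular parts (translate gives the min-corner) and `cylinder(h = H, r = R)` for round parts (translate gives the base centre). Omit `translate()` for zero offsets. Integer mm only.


translate([407, 575, 0]) cylinder(h = 3035, r = 251);
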